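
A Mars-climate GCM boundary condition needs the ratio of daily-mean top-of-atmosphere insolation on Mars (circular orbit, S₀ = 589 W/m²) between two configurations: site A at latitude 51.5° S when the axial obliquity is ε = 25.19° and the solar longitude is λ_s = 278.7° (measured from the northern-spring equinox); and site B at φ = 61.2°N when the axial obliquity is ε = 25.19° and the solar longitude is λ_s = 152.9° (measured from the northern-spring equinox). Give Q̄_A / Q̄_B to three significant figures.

Q̄_A / Q̄_B ≈ 1.53

— Configuration A (φ=-51.5°):
Solar declination: sin δ = sin ε · sin λ_s = sin 25.19° × sin 278.7° = -0.42072, so δ = -24.880°.
cos H₀ = −tan(-51.5°) tan(-24.880°) = -0.5830, H₀ = 2.1933 rad.
Bracket: H₀ sin φ sin δ + cos φ cos δ sin H₀ = 2.1933×-0.78261×-0.42072 + 0.62251×0.90719×0.81245 = 0.722165 + 0.458819 = 1.180984.
Q̄ = (S₀/π) × [bracket] = (589/π) × 1.180984 = 221.42 W/m².
— Configuration B (φ=+61.2°):
Solar declination: sin δ = sin ε · sin λ_s = sin 25.19° × sin 152.9° = 0.19389, so δ = +11.180°.
cos H₀ = −tan(+61.2°) tan(+11.180°) = -0.3595, H₀ = 1.9385 rad.
Bracket: H₀ sin φ sin δ + cos φ cos δ sin H₀ = 1.9385×0.87631×0.19389 + 0.48175×0.98102×0.93314 = 0.329366 + 0.441008 = 0.770374.
Q̄ = (S₀/π) × [bracket] = (589/π) × 0.770374 = 144.43 W/m².
Ratio Q̄_A / Q̄_B = 221.42 / 144.43 = 1.533.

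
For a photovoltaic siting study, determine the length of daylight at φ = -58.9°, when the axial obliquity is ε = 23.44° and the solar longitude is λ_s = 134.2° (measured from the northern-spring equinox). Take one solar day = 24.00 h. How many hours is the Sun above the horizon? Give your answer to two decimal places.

Solar declination: sin δ = sin ε · sin λ_s = sin 23.44° × sin 134.2° = 0.28518, so δ = +16.570°.
cos H₀ = −tan φ · tan δ = −tan(-58.9°) × tan(+16.570°) = 0.4932, so H₀ = 1.0550 rad = 60.45°.
Daylight = 2H₀/(2π) × 24.00 h = (1.0550/π) × 24.00 = 8.06 h.

8.06 h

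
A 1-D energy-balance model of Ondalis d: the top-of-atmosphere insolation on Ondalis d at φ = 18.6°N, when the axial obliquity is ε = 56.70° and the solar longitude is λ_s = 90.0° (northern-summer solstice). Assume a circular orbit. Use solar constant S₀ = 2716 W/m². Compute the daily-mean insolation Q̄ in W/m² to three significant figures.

Q̄ ≈ 872 W/m²

Solar declination: sin δ = sin ε · sin λ_s = sin 56.70° × sin 90.0° = 0.83581, so δ = +56.700°.
cos H₀ = −tan(+18.6°) tan(+56.700°) = -0.5123, H₀ = 2.1087 rad.
Bracket: H₀ sin φ sin δ + cos φ cos δ sin H₀ = 2.1087×0.31896×0.83581 + 0.94777×0.54902×0.85879 = 0.562158 + 0.446867 = 1.009025.
Q̄ = (S₀/π) × [bracket] = (2716/π) × 1.009025 = 872.3 W/m².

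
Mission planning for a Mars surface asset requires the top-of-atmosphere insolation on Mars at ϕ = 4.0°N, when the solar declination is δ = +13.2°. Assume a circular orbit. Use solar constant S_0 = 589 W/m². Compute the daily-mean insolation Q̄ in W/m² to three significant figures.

cos h₀ = −tan(+4.0°) tan(+13.200°) = -0.0164, h₀ = 1.5872 rad.
Bracket: h₀ sin ϕ sin δ + cos ϕ cos δ sin h₀ = 1.5872×0.06976×0.22835 + 0.99756×0.97358×0.99987 = 0.025284 + 0.971078 = 0.996362.
Q̄ = (S_0/π) × [bracket] = (589/π) × 0.996362 = 186.8 W/m².

Q̄ ≈ 187 W/m²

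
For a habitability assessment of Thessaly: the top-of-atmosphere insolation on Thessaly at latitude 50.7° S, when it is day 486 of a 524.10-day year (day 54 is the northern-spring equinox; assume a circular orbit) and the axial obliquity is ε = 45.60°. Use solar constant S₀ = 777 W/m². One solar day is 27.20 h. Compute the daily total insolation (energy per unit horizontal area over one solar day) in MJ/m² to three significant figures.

37.6 MJ/m²

Solar longitude: λ_s = 360° × (486 − 54)/524.10 = 296.737°.
sin δ = sin 45.60° × sin 296.737° = -0.63808, so δ = -39.649°.
cos H₀ = −tan(-50.7°) tan(-39.649°) = -1.0125 ≤ −1 ⇒ polar day, H₀ = π.
Bracket: H₀ sin φ sin δ + cos φ cos δ sin H₀ = 3.1416×-0.77384×-0.63808 + 0.63338×0.76997×0.00000 = 1.551234 + 0.000000 = 1.551234.
Q̄ = (S₀/π) × [bracket] = (777/π) × 1.551234 = 383.66 W/m².
Daily total = Q̄ × 27.20 h × 3600 s/h = 383.66 × 27.20 × 3600 / 10⁶ = 37.57 MJ/m².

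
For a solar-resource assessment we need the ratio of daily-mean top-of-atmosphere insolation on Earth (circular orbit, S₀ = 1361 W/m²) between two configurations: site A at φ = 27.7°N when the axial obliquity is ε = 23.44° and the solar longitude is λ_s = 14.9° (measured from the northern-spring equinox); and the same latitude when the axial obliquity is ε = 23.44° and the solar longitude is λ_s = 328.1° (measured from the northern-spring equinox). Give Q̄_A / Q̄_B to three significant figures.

— Configuration A (φ=+27.7°):
Solar declination: sin δ = sin ε · sin λ_s = sin 23.44° × sin 14.9° = 0.10228, so δ = +5.871°.
cos H₀ = −tan(+27.7°) tan(+5.871°) = -0.0540, H₀ = 1.6248 rad.
Bracket: H₀ sin φ sin δ + cos φ cos δ sin H₀ = 1.6248×0.46484×0.10228 + 0.88539×0.99476×0.99854 = 0.077249 + 0.879465 = 0.956714.
Q̄ = (S₀/π) × [bracket] = (1361/π) × 0.956714 = 414.47 W/m².
— Configuration B (φ=+27.7°):
Solar declination: sin δ = sin ε · sin λ_s = sin 23.44° × sin 328.1° = -0.21021, so δ = -12.134°.
cos H₀ = −tan(+27.7°) tan(-12.134°) = 0.1129, H₀ = 1.4577 rad.
Bracket: H₀ sin φ sin δ + cos φ cos δ sin H₀ = 1.4577×0.46484×-0.21021 + 0.88539×0.97766×0.99361 = -0.142438 + 0.860079 = 0.717641.
Q̄ = (S₀/π) × [bracket] = (1361/π) × 0.717641 = 310.90 W/m².
Ratio Q̄_A / Q̄_B = 414.47 / 310.90 = 1.333.

Q̄_A / Q̄_B ≈ 1.33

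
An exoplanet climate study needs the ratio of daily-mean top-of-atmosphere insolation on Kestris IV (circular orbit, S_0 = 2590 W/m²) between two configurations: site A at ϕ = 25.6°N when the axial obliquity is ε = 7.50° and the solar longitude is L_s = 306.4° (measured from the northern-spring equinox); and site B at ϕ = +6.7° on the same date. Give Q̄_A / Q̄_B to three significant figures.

— Configuration A (ϕ=+25.6°):
Solar declination: sin δ = sin ε · sin L_s = sin 7.50° × sin 306.4° = -0.10506, so δ = -6.031°.
cos h₀ = −tan(+25.6°) tan(-6.031°) = 0.0506, h₀ = 1.5202 rad.
Bracket: h₀ sin ϕ sin δ + cos ϕ cos δ sin h₀ = 1.5202×0.43209×-0.10506 + 0.90183×0.99447×0.99872 = -0.069010 + 0.895695 = 0.826685.
Q̄ = (S_0/π) × [bracket] = (2590/π) × 0.826685 = 681.54 W/m².
— Configuration B (ϕ=+6.7°):
cos h₀ = −tan(+6.7°) tan(-6.031°) = 0.0124, h₀ = 1.5584 rad.
Bracket: h₀ sin ϕ sin δ + cos ϕ cos δ sin h₀ = 1.5584×0.11667×-0.10506 + 0.99317×0.99447×0.99992 = -0.019102 + 0.987599 = 0.968497.
Q̄ = (S_0/π) × [bracket] = (2590/π) × 0.968497 = 798.45 W/m².
Ratio Q̄_A / Q̄_B = 681.54 / 798.45 = 0.8536.

Q̄_A / Q̄_B ≈ 0.854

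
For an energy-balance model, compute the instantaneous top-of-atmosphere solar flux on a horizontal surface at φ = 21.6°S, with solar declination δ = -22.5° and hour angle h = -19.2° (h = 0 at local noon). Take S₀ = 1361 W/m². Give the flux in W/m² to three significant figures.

cos θ_z = sin φ sin δ + cos φ cos δ cos h = 0.140875 + 0.811221 = 0.952096.
Flux = S₀ · cos θ_z = 1361 × 0.952096 = 1296 W/m².

1.30e+03 W/m²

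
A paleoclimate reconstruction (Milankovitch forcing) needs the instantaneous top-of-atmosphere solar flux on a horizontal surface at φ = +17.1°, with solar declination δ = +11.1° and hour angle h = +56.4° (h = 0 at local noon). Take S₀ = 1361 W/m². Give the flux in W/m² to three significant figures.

783 W/m²

cos θ_z = sin φ sin δ + cos φ cos δ cos h = 0.056609 + 0.519033 = 0.575642.
Flux = S₀ · cos θ_z = 1361 × 0.575642 = 783.4 W/m².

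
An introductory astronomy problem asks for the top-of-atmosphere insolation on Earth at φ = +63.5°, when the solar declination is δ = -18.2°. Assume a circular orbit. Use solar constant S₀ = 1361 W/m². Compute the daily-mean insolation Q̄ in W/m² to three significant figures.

Q̄ ≈ 35.0 W/m²

cos H₀ = −tan(+63.5°) tan(-18.200°) = 0.6594, H₀ = 0.8507 rad.
Bracket: H₀ sin φ sin δ + cos φ cos δ sin H₀ = 0.8507×0.89493×-0.31233 + 0.44620×0.94997×0.75176 = -0.237782 + 0.318653 = 0.080871.
Q̄ = (S₀/π) × [bracket] = (1361/π) × 0.080871 = 35.03 W/m².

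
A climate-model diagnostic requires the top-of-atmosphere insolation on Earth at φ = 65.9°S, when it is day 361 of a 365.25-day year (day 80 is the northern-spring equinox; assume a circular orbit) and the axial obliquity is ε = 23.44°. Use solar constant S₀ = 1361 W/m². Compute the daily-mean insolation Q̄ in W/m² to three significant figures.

Q̄ ≈ 492 W/m²

Solar longitude: λ_s = 360° × (361 − 80)/365.25 = 276.961°.
sin δ = sin 23.44° × sin 276.961° = -0.39486, so δ = -23.257°.
cos H₀ = −tan(-65.9°) tan(-23.257°) = -0.9608, H₀ = 2.8606 rad.
Bracket: H₀ sin φ sin δ + cos φ cos δ sin H₀ = 2.8606×-0.91283×-0.39486 + 0.40833×0.91874×0.27730 = 1.031075 + 0.104029 = 1.135104.
Q̄ = (S₀/π) × [bracket] = (1361/π) × 1.135104 = 491.7 W/m².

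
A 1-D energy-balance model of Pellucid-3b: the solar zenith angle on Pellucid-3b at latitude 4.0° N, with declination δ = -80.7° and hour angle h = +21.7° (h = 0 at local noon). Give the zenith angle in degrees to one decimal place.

cos θ_z = sin φ sin δ + cos φ cos δ cos h = -0.068840 + 0.149786 = 0.080946.
θ_z = arccos(0.080946) = 85.4°.

θ_z = 85.4°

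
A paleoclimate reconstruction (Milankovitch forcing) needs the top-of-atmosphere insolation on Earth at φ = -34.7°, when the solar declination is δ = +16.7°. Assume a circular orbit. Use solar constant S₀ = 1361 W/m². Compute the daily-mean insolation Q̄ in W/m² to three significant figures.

cos H₀ = −tan(-34.7°) tan(+16.700°) = 0.2077, H₀ = 1.3615 rad.
Bracket: H₀ sin φ sin δ + cos φ cos δ sin H₀ = 1.3615×-0.56928×0.28736 + 0.82214×0.95782×0.97818 = -0.222725 + 0.770280 = 0.547555.
Q̄ = (S₀/π) × [bracket] = (1361/π) × 0.547555 = 237.2 W/m².

Q̄ ≈ 237 W/m²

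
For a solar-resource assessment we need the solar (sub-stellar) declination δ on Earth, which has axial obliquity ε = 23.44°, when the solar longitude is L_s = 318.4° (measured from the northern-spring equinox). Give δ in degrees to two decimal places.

δ = -15.31°

sin δ = sin ε · sin L_s = sin 23.44° × sin 318.4° = -0.264102.
δ = arcsin(-0.264102) = -15.31°.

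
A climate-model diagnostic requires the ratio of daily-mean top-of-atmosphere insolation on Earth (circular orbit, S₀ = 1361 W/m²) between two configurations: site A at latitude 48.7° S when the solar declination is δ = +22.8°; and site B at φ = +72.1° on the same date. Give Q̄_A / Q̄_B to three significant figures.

Q̄_A / Q̄_B ≈ 0.192

— Configuration A (φ=-48.7°):
cos H₀ = −tan(-48.7°) tan(+22.800°) = 0.4785, H₀ = 1.0719 rad.
Bracket: H₀ sin φ sin δ + cos φ cos δ sin H₀ = 1.0719×-0.75126×0.38752 + 0.66000×0.92186×0.87809 = -0.312060 + 0.534254 = 0.222194.
Q̄ = (S₀/π) × [bracket] = (1361/π) × 0.222194 = 96.259 W/m².
— Configuration B (φ=+72.1°):
cos H₀ = −tan(+72.1°) tan(+22.800°) = -1.3015 ≤ −1 ⇒ polar day, H₀ = π.
Bracket: H₀ sin φ sin δ + cos φ cos δ sin H₀ = 3.1416×0.95159×0.38752 + 0.30736×0.92186×0.00000 = 1.158497 + 0.000000 = 1.158497.
Q̄ = (S₀/π) × [bracket] = (1361/π) × 1.158497 = 501.88 W/m².
Ratio Q̄_A / Q̄_B = 96.259 / 501.88 = 0.1918.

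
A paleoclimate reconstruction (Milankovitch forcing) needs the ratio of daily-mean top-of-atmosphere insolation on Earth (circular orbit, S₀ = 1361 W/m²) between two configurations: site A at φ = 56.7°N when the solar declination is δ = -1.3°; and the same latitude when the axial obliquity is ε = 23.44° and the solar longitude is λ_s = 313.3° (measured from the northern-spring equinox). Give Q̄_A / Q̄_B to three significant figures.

— Configuration A (φ=+56.7°):
cos H₀ = −tan(+56.7°) tan(-1.300°) = 0.0345, H₀ = 1.5362 rad.
Bracket: H₀ sin φ sin δ + cos φ cos δ sin H₀ = 1.5362×0.83581×-0.02269 + 0.54902×0.99974×0.99940 = -0.029133 + 0.548548 = 0.519415.
Q̄ = (S₀/π) × [bracket] = (1361/π) × 0.519415 = 225.02 W/m².
— Configuration B (φ=+56.7°):
Solar declination: sin δ = sin ε · sin λ_s = sin 23.44° × sin 313.3° = -0.28950, so δ = -16.828°.
cos H₀ = −tan(+56.7°) tan(-16.828°) = 0.4604, H₀ = 1.0923 rad.
Bracket: H₀ sin φ sin δ + cos φ cos δ sin H₀ = 1.0923×0.83581×-0.28950 + 0.54902×0.95718×0.88769 = -0.264301 + 0.466491 = 0.202190.
Q̄ = (S₀/π) × [bracket] = (1361/π) × 0.202190 = 87.593 W/m².
Ratio Q̄_A / Q̄_B = 225.02 / 87.593 = 2.569.

Q̄_A / Q̄_B ≈ 2.57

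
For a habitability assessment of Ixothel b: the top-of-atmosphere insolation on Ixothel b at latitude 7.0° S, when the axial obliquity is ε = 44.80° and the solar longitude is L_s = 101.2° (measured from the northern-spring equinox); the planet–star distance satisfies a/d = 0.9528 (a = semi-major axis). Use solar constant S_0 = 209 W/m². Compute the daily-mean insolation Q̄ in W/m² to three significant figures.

Solar declination: sin δ = sin ε · sin L_s = sin 44.80° × sin 101.2° = 0.69121, so δ = +43.726°.
cos h₀ = −tan(-7.0°) tan(+43.726°) = 0.1174, h₀ = 1.4531 rad.
Bracket: h₀ sin ϕ sin δ + cos ϕ cos δ sin h₀ = 1.4531×-0.12187×0.69121 + 0.99255×0.72265×0.99308 = -0.122406 + 0.712303 = 0.589897.
Inverse-square distance factor (a/d)² = 0.9528² = 0.907828.
Q̄ = (S_0/π) × 0.907828 × [bracket] = (209/π) × 0.907828 × 0.589897 = 35.63 W/m².

Q̄ ≈ 35.6 W/m²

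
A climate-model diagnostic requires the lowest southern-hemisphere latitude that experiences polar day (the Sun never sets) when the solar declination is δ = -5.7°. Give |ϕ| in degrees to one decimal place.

|ϕ| = 84.3°

Polar day requires cos h₀ = −tan ϕ tan δ ≤ −1, i.e. tan ϕ tan δ ≥ 1.
The boundary is |tan ϕ| · |tan δ| = 1, so |ϕ| = 90° − |δ| = 90° − 5.7° = 84.3° in the southern hemisphere.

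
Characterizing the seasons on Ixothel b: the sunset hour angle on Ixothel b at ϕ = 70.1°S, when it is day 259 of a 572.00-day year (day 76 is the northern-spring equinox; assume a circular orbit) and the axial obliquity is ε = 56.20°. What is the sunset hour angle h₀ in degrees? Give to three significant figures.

Solar longitude: L_s = 360° × (259 − 76)/572.00 = 115.175°.
sin δ = sin 56.20° × sin 115.175° = 0.75205, so δ = +48.768°.
cos h₀ = −tan ϕ · tan δ = 3.1520 ≥ 1, so the host star never rises (polar night) and h₀ = 0.

h₀ = 0.00°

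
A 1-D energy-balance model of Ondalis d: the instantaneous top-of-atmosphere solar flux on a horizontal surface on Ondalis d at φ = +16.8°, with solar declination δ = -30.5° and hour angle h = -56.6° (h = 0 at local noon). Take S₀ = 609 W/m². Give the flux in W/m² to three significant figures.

187 W/m²

cos θ_z = sin φ sin δ + cos φ cos δ cos h = -0.146695 + 0.454066 = 0.307371.
Flux = S₀ · cos θ_z = 609 × 0.307371 = 187.2 W/m².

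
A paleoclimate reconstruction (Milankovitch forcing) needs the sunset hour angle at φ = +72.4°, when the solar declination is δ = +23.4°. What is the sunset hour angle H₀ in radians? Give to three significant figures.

Sunrise equation: cos H₀ = −tan φ · tan δ = -1.3642 ≤ −1, so the Sun never sets (polar day) and H₀ = π.

H₀ = 3.14 rad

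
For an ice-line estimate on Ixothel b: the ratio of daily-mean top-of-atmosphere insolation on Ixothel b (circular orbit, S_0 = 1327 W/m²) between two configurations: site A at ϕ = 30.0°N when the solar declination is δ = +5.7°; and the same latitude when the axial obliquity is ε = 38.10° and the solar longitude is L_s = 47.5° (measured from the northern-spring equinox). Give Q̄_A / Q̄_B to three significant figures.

— Configuration A (ϕ=+30.0°):
cos h₀ = −tan(+30.0°) tan(+5.700°) = -0.0576, h₀ = 1.6285 rad.
Bracket: h₀ sin ϕ sin δ + cos ϕ cos δ sin h₀ = 1.6285×0.50000×0.09932 + 0.86603×0.99506×0.99834 = 0.080871 + 0.860321 = 0.941192.
Q̄ = (S_0/π) × [bracket] = (1327/π) × 0.941192 = 397.56 W/m².
— Configuration B (ϕ=+30.0°):
Solar declination: sin δ = sin ε · sin L_s = sin 38.10° × sin 47.5° = 0.45493, so δ = +27.060°.
cos h₀ = −tan(+30.0°) tan(+27.060°) = -0.2949, h₀ = 1.8702 rad.
Bracket: h₀ sin ϕ sin δ + cos ϕ cos δ sin h₀ = 1.8702×0.50000×0.45493 + 0.86603×0.89053×0.95552 = 0.425405 + 0.736922 = 1.162327.
Q̄ = (S_0/π) × [bracket] = (1327/π) × 1.162327 = 490.96 W/m².
Ratio Q̄_A / Q̄_B = 397.56 / 490.96 = 0.8098.

Q̄_A / Q̄_B ≈ 0.810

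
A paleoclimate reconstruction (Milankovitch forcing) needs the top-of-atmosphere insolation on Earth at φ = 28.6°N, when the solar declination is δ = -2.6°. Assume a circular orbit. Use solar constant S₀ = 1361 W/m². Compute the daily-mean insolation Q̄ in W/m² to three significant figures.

Q̄ ≈ 365 W/m²

cos H₀ = −tan(+28.6°) tan(-2.600°) = 0.0248, H₀ = 1.5460 rad.
Bracket: H₀ sin φ sin δ + cos φ cos δ sin H₀ = 1.5460×0.47869×-0.04536 + 0.87798×0.99897×0.99969 = -0.033569 + 0.876804 = 0.843235.
Q̄ = (S₀/π) × [bracket] = (1361/π) × 0.843235 = 365.3 W/m².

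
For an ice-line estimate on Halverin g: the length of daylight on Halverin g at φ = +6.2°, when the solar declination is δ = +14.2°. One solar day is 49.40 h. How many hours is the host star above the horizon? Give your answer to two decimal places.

cos H₀ = −tan φ · tan δ = −tan(+6.2°) × tan(+14.200°) = -0.0275, so H₀ = 1.5983 rad = 91.58°.
Daylight = 2H₀/(2π) × 49.40 h = (1.5983/π) × 49.40 = 25.13 h.

25.13 h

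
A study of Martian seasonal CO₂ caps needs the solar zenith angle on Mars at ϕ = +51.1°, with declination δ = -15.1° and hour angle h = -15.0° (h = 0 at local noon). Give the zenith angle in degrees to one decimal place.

cos θ_z = sin ϕ sin δ + cos ϕ cos δ cos h = -0.202736 + 0.585623 = 0.382887.
θ_z = arccos(0.382887) = 67.5°.

θ_z = 67.5°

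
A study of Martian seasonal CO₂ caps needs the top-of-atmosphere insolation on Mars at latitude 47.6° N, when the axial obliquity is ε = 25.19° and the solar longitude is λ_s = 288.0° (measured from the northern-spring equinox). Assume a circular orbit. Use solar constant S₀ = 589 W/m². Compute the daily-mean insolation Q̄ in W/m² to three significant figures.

Solar declination: sin δ = sin ε · sin λ_s = sin 25.19° × sin 288.0° = -0.40479, so δ = -23.878°.
cos H₀ = −tan(+47.6°) tan(-23.878°) = 0.4848, H₀ = 1.0647 rad.
Bracket: H₀ sin φ sin δ + cos φ cos δ sin H₀ = 1.0647×0.73846×-0.40479 + 0.67430×0.91441×0.87463 = -0.318261 + 0.539285 = 0.221024.
Q̄ = (S₀/π) × [bracket] = (589/π) × 0.221024 = 41.44 W/m².

Q̄ ≈ 41.4 W/m²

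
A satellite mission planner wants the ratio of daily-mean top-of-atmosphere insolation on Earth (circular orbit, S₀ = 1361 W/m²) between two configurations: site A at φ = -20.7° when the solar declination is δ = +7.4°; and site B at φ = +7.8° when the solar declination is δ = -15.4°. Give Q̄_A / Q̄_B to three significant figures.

Q̄_A / Q̄_B ≈ 0.953

— Configuration A (φ=-20.7°):
cos H₀ = −tan(-20.7°) tan(+7.400°) = 0.0491, H₀ = 1.5217 rad.
Bracket: H₀ sin φ sin δ + cos φ cos δ sin H₀ = 1.5217×-0.35347×0.12880 + 0.93544×0.99167×0.99880 = -0.069278 + 0.926535 = 0.857257.
Q̄ = (S₀/π) × [bracket] = (1361/π) × 0.857257 = 371.38 W/m².
— Configuration B (φ=+7.8°):
cos H₀ = −tan(+7.8°) tan(-15.400°) = 0.0377, H₀ = 1.5331 rad.
Bracket: H₀ sin φ sin δ + cos φ cos δ sin H₀ = 1.5331×0.13572×-0.26556 + 0.99075×0.96410×0.99929 = -0.055256 + 0.954504 = 0.899248.
Q̄ = (S₀/π) × [bracket] = (1361/π) × 0.899248 = 389.57 W/m².
Ratio Q̄_A / Q̄_B = 371.38 / 389.57 = 0.9533.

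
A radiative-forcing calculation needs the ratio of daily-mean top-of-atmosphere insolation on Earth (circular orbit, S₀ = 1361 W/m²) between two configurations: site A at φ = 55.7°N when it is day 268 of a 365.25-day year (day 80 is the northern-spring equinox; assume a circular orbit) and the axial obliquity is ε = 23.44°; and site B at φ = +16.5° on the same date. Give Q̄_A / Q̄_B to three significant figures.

— Configuration A (φ=+55.7°):
Solar longitude: λ_s = 360° × (268 − 80)/365.25 = 185.298°.
sin δ = sin 23.44° × sin 185.298° = -0.03673, so δ = -2.105°.
cos H₀ = −tan(+55.7°) tan(-2.105°) = 0.0539, H₀ = 1.5169 rad.
Bracket: H₀ sin φ sin δ + cos φ cos δ sin H₀ = 1.5169×0.82610×-0.03673 + 0.56353×0.99933×0.99855 = -0.046027 + 0.562336 = 0.516309.
Q̄ = (S₀/π) × [bracket] = (1361/π) × 0.516309 = 223.68 W/m².
— Configuration B (φ=+16.5°):
cos H₀ = −tan(+16.5°) tan(-2.105°) = 0.0109, H₀ = 1.5599 rad.
Bracket: H₀ sin φ sin δ + cos φ cos δ sin H₀ = 1.5599×0.28402×-0.03673 + 0.95882×0.99933×0.99994 = -0.016273 + 0.958120 = 0.941847.
Q̄ = (S₀/π) × [bracket] = (1361/π) × 0.941847 = 408.03 W/m².
Ratio Q̄_A / Q̄_B = 223.68 / 408.03 = 0.5482.

Q̄_A / Q̄_B ≈ 0.548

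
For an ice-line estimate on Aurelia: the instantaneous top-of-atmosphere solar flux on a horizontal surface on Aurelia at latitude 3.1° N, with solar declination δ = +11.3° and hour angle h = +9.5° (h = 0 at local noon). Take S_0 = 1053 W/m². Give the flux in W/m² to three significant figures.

1.03e+03 W/m²

cos θ_z = sin ϕ sin δ + cos ϕ cos δ cos h = 0.010597 + 0.965751 = 0.976348.
Flux = S_0 · cos θ_z = 1053 × 0.976348 = 1028 W/m².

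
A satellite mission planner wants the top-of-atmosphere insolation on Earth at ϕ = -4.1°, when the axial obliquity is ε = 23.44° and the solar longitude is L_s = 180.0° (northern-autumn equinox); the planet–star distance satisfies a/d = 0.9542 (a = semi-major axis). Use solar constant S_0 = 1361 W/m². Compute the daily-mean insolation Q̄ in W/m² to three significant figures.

Solar declination: sin δ = sin ε · sin L_s = sin 23.44° × sin 180.0° = 0.00000, so δ = +0.000°.
cos h₀ = −tan(-4.1°) tan(+0.000°) = 0.0000, h₀ = 1.5708 rad.
Bracket: h₀ sin ϕ sin δ + cos ϕ cos δ sin h₀ = 1.5708×-0.07150×0.00000 + 0.99744×1.00000×1.00000 = -0.000000 + 0.997440 = 0.997440.
Inverse-square distance factor (a/d)² = 0.9542² = 0.910498.
Q̄ = (S_0/π) × 0.910498 × [bracket] = (1361/π) × 0.910498 × 0.997440 = 393.4 W/m².

Q̄ ≈ 393 W/m²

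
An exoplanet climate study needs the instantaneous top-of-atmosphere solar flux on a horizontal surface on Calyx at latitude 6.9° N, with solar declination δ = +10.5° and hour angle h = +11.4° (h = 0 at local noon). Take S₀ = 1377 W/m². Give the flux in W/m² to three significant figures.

cos θ_z = sin φ sin δ + cos φ cos δ cos h = 0.021893 + 0.956876 = 0.978769.
Flux = S₀ · cos θ_z = 1377 × 0.978769 = 1348 W/m².

1.35e+03 W/m²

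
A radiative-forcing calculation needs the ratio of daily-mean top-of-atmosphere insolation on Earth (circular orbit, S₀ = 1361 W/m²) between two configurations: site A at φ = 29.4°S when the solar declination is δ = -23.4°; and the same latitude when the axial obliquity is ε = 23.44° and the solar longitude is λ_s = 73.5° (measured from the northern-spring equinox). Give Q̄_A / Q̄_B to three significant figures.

— Configuration A (φ=-29.4°):
cos H₀ = −tan(-29.4°) tan(-23.400°) = -0.2438, H₀ = 1.8171 rad.
Bracket: H₀ sin φ sin δ + cos φ cos δ sin H₀ = 1.8171×-0.49090×-0.39715 + 0.87121×0.91775×0.96982 = 0.354264 + 0.775422 = 1.129686.
Q̄ = (S₀/π) × [bracket] = (1361/π) × 1.129686 = 489.40 W/m².
— Configuration B (φ=-29.4°):
Solar declination: sin δ = sin ε · sin λ_s = sin 23.44° × sin 73.5° = 0.38141, so δ = +22.421°.
cos H₀ = −tan(-29.4°) tan(+22.421°) = 0.2325, H₀ = 1.3362 rad.
Bracket: H₀ sin φ sin δ + cos φ cos δ sin H₀ = 1.3362×-0.49090×0.38141 + 0.87121×0.92441×0.97260 = -0.250182 + 0.783289 = 0.533107.
Q̄ = (S₀/π) × [bracket] = (1361/π) × 0.533107 = 230.95 W/m².
Ratio Q̄_A / Q̄_B = 489.40 / 230.95 = 2.119.

Q̄_A / Q̄_B ≈ 2.12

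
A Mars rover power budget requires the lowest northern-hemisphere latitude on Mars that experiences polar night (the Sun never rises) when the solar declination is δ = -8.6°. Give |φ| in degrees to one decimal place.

|φ| = 81.4°

Polar night requires cos H₀ = −tan φ tan δ ≥ 1, i.e. tan φ tan δ ≤ −1.
The boundary is |tan φ| · |tan δ| = 1, so |φ| = 90° − |δ| = 90° − 8.6° = 81.4° in the northern hemisphere.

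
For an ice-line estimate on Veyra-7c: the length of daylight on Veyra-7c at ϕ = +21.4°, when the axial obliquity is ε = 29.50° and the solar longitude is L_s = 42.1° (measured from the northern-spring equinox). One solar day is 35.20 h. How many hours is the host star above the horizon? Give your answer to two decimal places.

19.14 h

Solar declination: sin δ = sin ε · sin L_s = sin 29.50° × sin 42.1° = 0.33013, so δ = +19.277°.
cos h₀ = −tan ϕ · tan δ = −tan(+21.4°) × tan(+19.277°) = -0.1371, so h₀ = 1.7083 rad = 97.88°.
Daylight = 2h₀/(2π) × 35.20 h = (1.7083/π) × 35.20 = 19.14 h.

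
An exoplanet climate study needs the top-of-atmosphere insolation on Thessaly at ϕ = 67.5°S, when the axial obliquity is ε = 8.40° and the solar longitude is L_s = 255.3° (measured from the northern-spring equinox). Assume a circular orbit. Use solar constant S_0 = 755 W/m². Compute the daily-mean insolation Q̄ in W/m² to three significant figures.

Q̄ ≈ 146 W/m²

Solar declination: sin δ = sin ε · sin L_s = sin 8.40° × sin 255.3° = -0.14130, so δ = -8.123°.
cos h₀ = −tan(-67.5°) tan(-8.123°) = -0.3446, h₀ = 1.9226 rad.
Bracket: h₀ sin ϕ sin δ + cos ϕ cos δ sin h₀ = 1.9226×-0.92388×-0.14130 + 0.38268×0.98997×0.93875 = 0.250984 + 0.355638 = 0.606622.
Q̄ = (S_0/π) × [bracket] = (755/π) × 0.606622 = 145.8 W/m².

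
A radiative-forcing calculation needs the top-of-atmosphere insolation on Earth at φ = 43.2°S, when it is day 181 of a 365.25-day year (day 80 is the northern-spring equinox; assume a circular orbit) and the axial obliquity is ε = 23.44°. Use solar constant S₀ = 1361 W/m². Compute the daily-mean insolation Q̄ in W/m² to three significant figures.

Solar longitude: λ_s = 360° × (181 − 80)/365.25 = 99.548°.
sin δ = sin 23.44° × sin 99.548° = 0.39228, so δ = +23.096°.
cos H₀ = −tan(-43.2°) tan(+23.096°) = 0.4005, H₀ = 1.1588 rad.
Bracket: H₀ sin φ sin δ + cos φ cos δ sin H₀ = 1.1588×-0.68455×0.39228 + 0.72897×0.91985×0.91631 = -0.311179 + 0.614425 = 0.303246.
Q̄ = (S₀/π) × [bracket] = (1361/π) × 0.303246 = 131.4 W/m².

Q̄ ≈ 131 W/m²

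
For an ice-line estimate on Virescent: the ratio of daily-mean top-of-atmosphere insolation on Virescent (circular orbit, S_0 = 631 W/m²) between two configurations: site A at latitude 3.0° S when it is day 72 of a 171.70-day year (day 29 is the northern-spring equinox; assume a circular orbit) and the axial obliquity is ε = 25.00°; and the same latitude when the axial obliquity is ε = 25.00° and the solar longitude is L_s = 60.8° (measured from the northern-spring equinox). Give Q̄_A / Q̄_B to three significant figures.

Q̄_A / Q̄_B ≈ 0.969

— Configuration A (ϕ=-3.0°):
Solar longitude: L_s = 360° × (72 − 29)/171.70 = 90.157°.
sin δ = sin 25.00° × sin 90.157° = 0.42262, so δ = +25.000°.
cos h₀ = −tan(-3.0°) tan(+25.000°) = 0.0244, h₀ = 1.5464 rad.
Bracket: h₀ sin ϕ sin δ + cos ϕ cos δ sin h₀ = 1.5464×-0.05234×0.42262 + 0.99863×0.90631×0.99970 = -0.034206 + 0.904797 = 0.870591.
Q̄ = (S_0/π) × [bracket] = (631/π) × 0.870591 = 174.86 W/m².
— Configuration B (ϕ=-3.0°):
Solar declination: sin δ = sin ε · sin L_s = sin 25.00° × sin 60.8° = 0.36891, so δ = +21.649°.
cos h₀ = −tan(-3.0°) tan(+21.649°) = 0.0208, h₀ = 1.5500 rad.
Bracket: h₀ sin ϕ sin δ + cos ϕ cos δ sin h₀ = 1.5500×-0.05234×0.36891 + 0.99863×0.92946×0.99978 = -0.029929 + 0.927982 = 0.898053.
Q̄ = (S_0/π) × [bracket] = (631/π) × 0.898053 = 180.38 W/m².
Ratio Q̄_A / Q̄_B = 174.86 / 180.38 = 0.9694.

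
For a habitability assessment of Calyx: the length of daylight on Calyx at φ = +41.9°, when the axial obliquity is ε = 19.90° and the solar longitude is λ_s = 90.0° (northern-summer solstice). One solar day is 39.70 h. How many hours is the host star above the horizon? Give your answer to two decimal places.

24.03 h

Solar declination: sin δ = sin ε · sin λ_s = sin 19.90° × sin 90.0° = 0.34038, so δ = +19.900°.
cos H₀ = −tan φ · tan δ = −tan(+41.9°) × tan(+19.900°) = -0.3248, so H₀ = 1.9016 rad = 108.95°.
Daylight = 2H₀/(2π) × 39.70 h = (1.9016/π) × 39.70 = 24.03 h.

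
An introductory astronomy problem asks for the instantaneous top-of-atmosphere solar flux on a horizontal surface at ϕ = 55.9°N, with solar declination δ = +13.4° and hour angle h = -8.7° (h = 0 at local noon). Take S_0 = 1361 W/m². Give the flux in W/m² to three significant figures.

995 W/m²

cos θ_z = sin ϕ sin δ + cos ϕ cos δ cos h = 0.191901 + 0.539101 = 0.731002.
Flux = S_0 · cos θ_z = 1361 × 0.731002 = 994.9 W/m².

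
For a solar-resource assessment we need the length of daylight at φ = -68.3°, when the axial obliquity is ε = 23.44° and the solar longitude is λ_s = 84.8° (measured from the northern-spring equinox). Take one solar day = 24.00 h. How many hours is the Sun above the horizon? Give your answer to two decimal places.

Solar declination: sin δ = sin ε · sin λ_s = sin 23.44° × sin 84.8° = 0.39615, so δ = +23.338°.
cos H₀ = −tan φ · tan δ = 1.0842 ≥ 1, so the Sun never rises (polar night) and H₀ = 0.
Daylight = 2H₀/(2π) × 24.00 h = (0.0000/π) × 24.00 = 0.00 h.

0.00 h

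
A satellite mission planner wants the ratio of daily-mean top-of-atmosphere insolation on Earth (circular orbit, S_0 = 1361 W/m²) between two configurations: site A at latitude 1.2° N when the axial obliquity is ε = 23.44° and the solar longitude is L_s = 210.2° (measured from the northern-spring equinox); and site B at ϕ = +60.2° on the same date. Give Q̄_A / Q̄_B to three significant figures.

— Configuration A (ϕ=+1.2°):
Solar declination: sin δ = sin ε · sin L_s = sin 23.44° × sin 210.2° = -0.20010, so δ = -11.543°.
cos h₀ = −tan(+1.2°) tan(-11.543°) = 0.0043, h₀ = 1.5665 rad.
Bracket: h₀ sin ϕ sin δ + cos ϕ cos δ sin h₀ = 1.5665×0.02094×-0.20010 + 0.99978×0.97978×0.99999 = -0.006564 + 0.979555 = 0.972991.
Q̄ = (S_0/π) × [bracket] = (1361/π) × 0.972991 = 421.52 W/m².
— Configuration B (ϕ=+60.2°):
cos h₀ = −tan(+60.2°) tan(-11.543°) = 0.3566, h₀ = 1.2062 rad.
Bracket: h₀ sin ϕ sin δ + cos ϕ cos δ sin h₀ = 1.2062×0.86777×-0.20010 + 0.49697×0.97978×0.93426 = -0.209446 + 0.454911 = 0.245465.
Q̄ = (S_0/π) × [bracket] = (1361/π) × 0.245465 = 106.34 W/m².
Ratio Q̄_A / Q̄_B = 421.52 / 106.34 = 3.964.

Q̄_A / Q̄_B ≈ 3.96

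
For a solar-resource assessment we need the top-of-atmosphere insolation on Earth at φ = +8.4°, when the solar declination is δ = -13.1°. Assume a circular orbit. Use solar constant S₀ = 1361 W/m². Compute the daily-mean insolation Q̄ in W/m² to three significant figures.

Q̄ ≈ 395 W/m²

cos H₀ = −tan(+8.4°) tan(-13.100°) = 0.0344, H₀ = 1.5364 rad.
Bracket: H₀ sin φ sin δ + cos φ cos δ sin H₀ = 1.5364×0.14608×-0.22665 + 0.98927×0.97398×0.99941 = -0.050869 + 0.962961 = 0.912092.
Q̄ = (S₀/π) × [bracket] = (1361/π) × 0.912092 = 395.1 W/m².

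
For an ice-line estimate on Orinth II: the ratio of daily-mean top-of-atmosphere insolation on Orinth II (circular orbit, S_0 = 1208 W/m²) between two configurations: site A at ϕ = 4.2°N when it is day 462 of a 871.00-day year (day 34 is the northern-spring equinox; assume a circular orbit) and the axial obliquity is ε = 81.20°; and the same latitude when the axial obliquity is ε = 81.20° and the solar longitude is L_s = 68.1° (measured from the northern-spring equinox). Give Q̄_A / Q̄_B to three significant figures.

— Configuration A (ϕ=+4.2°):
Solar longitude: L_s = 360° × (462 − 34)/871.00 = 176.900°.
sin δ = sin 81.20° × sin 176.900° = 0.05344, so δ = +3.063°.
cos h₀ = −tan(+4.2°) tan(+3.063°) = -0.0039, h₀ = 1.5747 rad.
Bracket: h₀ sin ϕ sin δ + cos ϕ cos δ sin h₀ = 1.5747×0.07324×0.05344 + 0.99731×0.99857×0.99999 = 0.006163 + 0.995874 = 1.002037.
Q̄ = (S_0/π) × [bracket] = (1208/π) × 1.002037 = 385.30 W/m².
— Configuration B (ϕ=+4.2°):
Solar declination: sin δ = sin ε · sin L_s = sin 81.20° × sin 68.1° = 0.91691, so δ = +66.479°.
cos h₀ = −tan(+4.2°) tan(+66.479°) = -0.1687, h₀ = 1.7403 rad.
Bracket: h₀ sin ϕ sin δ + cos ϕ cos δ sin h₀ = 1.7403×0.07324×0.91691 + 0.99731×0.39908×0.98566 = 0.116869 + 0.392299 = 0.509168.
Q̄ = (S_0/π) × [bracket] = (1208/π) × 0.509168 = 195.78 W/m².
Ratio Q̄_A / Q̄_B = 385.30 / 195.78 = 1.968.

Q̄_A / Q̄_B ≈ 1.97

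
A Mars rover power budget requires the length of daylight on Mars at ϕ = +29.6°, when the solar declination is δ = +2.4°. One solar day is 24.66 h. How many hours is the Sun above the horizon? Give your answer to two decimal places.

cos h₀ = −tan ϕ · tan δ = −tan(+29.6°) × tan(+2.400°) = -0.0238, so h₀ = 1.5946 rad = 91.36°.
Daylight = 2h₀/(2π) × 24.66 h = (1.5946/π) × 24.66 = 12.52 h.

12.52 h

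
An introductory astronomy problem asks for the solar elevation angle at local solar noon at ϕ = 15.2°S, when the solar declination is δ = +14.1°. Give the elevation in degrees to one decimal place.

60.7°

At local noon the hour angle is zero, so the zenith angle equals |ϕ − δ| = |-15.2° − (+14.100°)| = 29.300°.
Elevation = 90° − 29.300° = 60.7°.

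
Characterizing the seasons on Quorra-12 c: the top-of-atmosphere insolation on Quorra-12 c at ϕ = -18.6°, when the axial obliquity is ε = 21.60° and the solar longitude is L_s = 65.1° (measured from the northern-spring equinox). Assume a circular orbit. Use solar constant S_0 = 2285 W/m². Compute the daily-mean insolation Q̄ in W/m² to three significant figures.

Solar declination: sin δ = sin ε · sin L_s = sin 21.60° × sin 65.1° = 0.33391, so δ = +19.506°.
cos h₀ = −tan(-18.6°) tan(+19.506°) = 0.1192, h₀ = 1.4513 rad.
Bracket: h₀ sin ϕ sin δ + cos ϕ cos δ sin h₀ = 1.4513×-0.31896×0.33391 + 0.94777×0.94261×0.99287 = -0.154569 + 0.887008 = 0.732439.
Q̄ = (S_0/π) × [bracket] = (2285/π) × 0.732439 = 532.7 W/m².

Q̄ ≈ 533 W/m²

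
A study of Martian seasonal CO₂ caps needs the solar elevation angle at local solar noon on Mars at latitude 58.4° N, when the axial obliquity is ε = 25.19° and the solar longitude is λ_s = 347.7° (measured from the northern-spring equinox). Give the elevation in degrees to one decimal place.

26.4°

Solar declination: sin δ = sin ε · sin λ_s = sin 25.19° × sin 347.7° = -0.09067, so δ = -5.202°.
At local noon the hour angle is zero, so the zenith angle equals |φ − δ| = |+58.4° − (-5.202°)| = 63.602°.
Elevation = 90° − 63.602° = 26.4°.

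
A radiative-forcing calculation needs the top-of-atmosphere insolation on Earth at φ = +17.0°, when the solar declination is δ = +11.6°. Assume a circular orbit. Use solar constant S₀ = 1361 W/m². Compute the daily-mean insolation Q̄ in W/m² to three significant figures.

cos H₀ = −tan(+17.0°) tan(+11.600°) = -0.0628, H₀ = 1.6336 rad.
Bracket: H₀ sin φ sin δ + cos φ cos δ sin H₀ = 1.6336×0.29237×0.20108 + 0.95630×0.97958×0.99803 = 0.096039 + 0.934927 = 1.030966.
Q̄ = (S₀/π) × [bracket] = (1361/π) × 1.030966 = 446.6 W/m².

Q̄ ≈ 447 W/m²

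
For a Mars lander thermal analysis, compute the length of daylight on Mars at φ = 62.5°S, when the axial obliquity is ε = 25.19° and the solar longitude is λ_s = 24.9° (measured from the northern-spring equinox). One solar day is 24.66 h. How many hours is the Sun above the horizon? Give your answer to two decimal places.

Solar declination: sin δ = sin ε · sin λ_s = sin 25.19° × sin 24.9° = 0.17920, so δ = +10.323°.
cos H₀ = −tan φ · tan δ = −tan(-62.5°) × tan(+10.323°) = 0.3499, so H₀ = 1.2133 rad = 69.52°.
Daylight = 2H₀/(2π) × 24.66 h = (1.2133/π) × 24.66 = 9.52 h.

9.52 h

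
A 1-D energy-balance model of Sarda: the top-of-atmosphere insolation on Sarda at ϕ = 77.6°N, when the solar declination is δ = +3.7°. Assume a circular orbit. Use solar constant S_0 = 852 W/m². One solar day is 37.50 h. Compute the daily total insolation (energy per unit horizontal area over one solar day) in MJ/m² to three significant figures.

cos h₀ = −tan(+77.6°) tan(+3.700°) = -0.2941, h₀ = 1.8693 rad.
Bracket: h₀ sin ϕ sin δ + cos ϕ cos δ sin h₀ = 1.8693×0.97667×0.06453 + 0.21474×0.99792×0.95577 = 0.117812 + 0.204815 = 0.322627.
Q̄ = (S_0/π) × [bracket] = (852/π) × 0.322627 = 87.496 W/m².
Daily total = Q̄ × 37.50 h × 3600 s/h = 87.496 × 37.50 × 3600 / 10⁶ = 11.81 MJ/m².

11.8 MJ/m²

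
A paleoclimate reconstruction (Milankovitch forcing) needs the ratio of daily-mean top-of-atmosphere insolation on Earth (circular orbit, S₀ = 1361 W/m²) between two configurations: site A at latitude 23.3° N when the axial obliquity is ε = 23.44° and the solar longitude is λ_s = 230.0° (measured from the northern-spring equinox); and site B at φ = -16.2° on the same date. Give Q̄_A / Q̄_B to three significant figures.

Q̄_A / Q̄_B ≈ 0.659

— Configuration A (φ=+23.3°):
Solar declination: sin δ = sin ε · sin λ_s = sin 23.44° × sin 230.0° = -0.30472, so δ = -17.742°.
cos H₀ = −tan(+23.3°) tan(-17.742°) = 0.1378, H₀ = 1.4326 rad.
Bracket: H₀ sin φ sin δ + cos φ cos δ sin H₀ = 1.4326×0.39555×-0.30472 + 0.91845×0.95244×0.99046 = -0.172674 + 0.866423 = 0.693749.
Q̄ = (S₀/π) × [bracket] = (1361/π) × 0.693749 = 300.55 W/m².
— Configuration B (φ=-16.2°):
cos H₀ = −tan(-16.2°) tan(-17.742°) = -0.0930, H₀ = 1.6639 rad.
Bracket: H₀ sin φ sin δ + cos φ cos δ sin H₀ = 1.6639×-0.27899×-0.30472 + 0.96029×0.95244×0.99567 = 0.141455 + 0.910658 = 1.052113.
Q̄ = (S₀/π) × [bracket] = (1361/π) × 1.052113 = 455.80 W/m².
Ratio Q̄_A / Q̄_B = 300.55 / 455.80 = 0.6594.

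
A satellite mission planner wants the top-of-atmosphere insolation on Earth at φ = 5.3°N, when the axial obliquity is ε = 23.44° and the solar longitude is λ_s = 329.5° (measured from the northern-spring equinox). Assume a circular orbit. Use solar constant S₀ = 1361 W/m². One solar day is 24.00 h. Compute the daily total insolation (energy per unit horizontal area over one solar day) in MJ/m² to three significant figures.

35.4 MJ/m²

Solar declination: sin δ = sin ε · sin λ_s = sin 23.44° × sin 329.5° = -0.20189, so δ = -11.648°.
cos H₀ = −tan(+5.3°) tan(-11.648°) = 0.0191, H₀ = 1.5517 rad.
Bracket: H₀ sin φ sin δ + cos φ cos δ sin H₀ = 1.5517×0.09237×-0.20189 + 0.99572×0.97941×0.99982 = -0.028937 + 0.975043 = 0.946106.
Q̄ = (S₀/π) × [bracket] = (1361/π) × 0.946106 = 409.87 W/m².
Daily total = Q̄ × 24.00 h × 3600 s/h = 409.87 × 24.00 × 3600 / 10⁶ = 35.41 MJ/m².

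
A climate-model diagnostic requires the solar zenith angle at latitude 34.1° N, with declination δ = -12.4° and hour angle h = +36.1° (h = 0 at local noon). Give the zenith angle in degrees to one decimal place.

θ_z = 57.8°

cos θ_z = sin ϕ sin δ + cos ϕ cos δ cos h = -0.120389 + 0.653457 = 0.533068.
θ_z = arccos(0.533068) = 57.8°.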